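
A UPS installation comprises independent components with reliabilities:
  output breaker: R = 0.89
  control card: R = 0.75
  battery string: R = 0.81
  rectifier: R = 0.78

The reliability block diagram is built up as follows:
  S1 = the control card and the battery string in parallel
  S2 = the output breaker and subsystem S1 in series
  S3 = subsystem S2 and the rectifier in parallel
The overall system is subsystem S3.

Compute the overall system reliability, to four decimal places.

0.9665

Parallel (control card and battery string): 1 − (1 − 0.750000)(1 − 0.810000) = 0.952500
Series (output breaker and [0.952500]): 0.890000 × 0.952500 = 0.847725
Parallel ([0.847725] and rectifier): 1 − (1 − 0.847725)(1 − 0.780000) = 0.9665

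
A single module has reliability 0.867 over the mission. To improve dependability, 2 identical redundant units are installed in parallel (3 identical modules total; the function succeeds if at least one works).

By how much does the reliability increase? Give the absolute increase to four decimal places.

0.1306

R_before = 0.867
R_after = 1 − (1 − 0.867)^3 = 0.9976
ΔR = 0.9976 − 0.867 = 0.1306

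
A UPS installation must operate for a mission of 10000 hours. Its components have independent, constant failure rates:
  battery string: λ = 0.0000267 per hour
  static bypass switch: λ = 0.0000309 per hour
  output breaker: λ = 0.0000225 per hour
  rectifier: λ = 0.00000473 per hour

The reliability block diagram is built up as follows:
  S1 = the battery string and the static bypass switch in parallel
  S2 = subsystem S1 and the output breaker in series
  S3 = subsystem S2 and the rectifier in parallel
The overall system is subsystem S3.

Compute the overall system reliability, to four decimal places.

R(battery string) = exp(−0.0000267 × 10000) = 0.765673
R(static bypass switch) = exp(−0.0000309 × 10000) = 0.734181
R(output breaker) = exp(−0.0000225 × 10000) = 0.798516
R(rectifier) = exp(−0.00000473 × 10000) = 0.953801
Parallel (battery string and static bypass switch): 1 − (1 − 0.765673)(1 − 0.734181) = 0.937711
Series ([0.937711] and output breaker): 0.937711 × 0.798516 = 0.748777
Parallel ([0.748777] and rectifier): 1 − (1 − 0.748777)(1 − 0.953801) = 0.9884

0.9884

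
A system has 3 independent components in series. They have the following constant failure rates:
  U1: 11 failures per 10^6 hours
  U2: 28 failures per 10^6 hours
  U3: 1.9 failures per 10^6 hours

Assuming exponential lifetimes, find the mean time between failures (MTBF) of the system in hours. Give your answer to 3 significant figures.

24400

Series of exponential components: λ_sys = Σ λ_i
λ_sys = 0.000011 + 0.000028 + 0.0000019 = 4.0900e-05 /h
MTBF = 1 / λ_sys = 24400 h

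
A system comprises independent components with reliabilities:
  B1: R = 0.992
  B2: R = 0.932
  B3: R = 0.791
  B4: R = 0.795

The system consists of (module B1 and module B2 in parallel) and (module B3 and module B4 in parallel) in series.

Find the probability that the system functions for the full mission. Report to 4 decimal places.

0.9566

Parallel (B1 and B2): 1 − (1 − 0.992000)(1 − 0.932000) = 0.999456
Parallel (B3 and B4): 1 − (1 − 0.791000)(1 − 0.795000) = 0.957155
Series ([0.999456] and [0.957155]): 0.999456 × 0.957155 = 0.9566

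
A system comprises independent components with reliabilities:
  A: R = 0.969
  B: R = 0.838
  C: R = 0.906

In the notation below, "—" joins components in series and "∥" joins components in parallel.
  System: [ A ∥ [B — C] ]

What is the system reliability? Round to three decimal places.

Series (B and C): 0.83800 × 0.90600 = 0.75923
Parallel (A and [0.75923]): 1 − (1 − 0.96900)(1 − 0.75923) = 0.993

0.993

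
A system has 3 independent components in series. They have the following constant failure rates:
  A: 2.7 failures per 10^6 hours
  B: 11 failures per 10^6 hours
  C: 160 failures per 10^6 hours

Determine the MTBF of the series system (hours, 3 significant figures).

Series of exponential components: λ_sys = Σ λ_i
λ_sys = 0.0000027 + 0.000011 + 0.00016 = 1.7370e-04 /h
MTBF = 1 / λ_sys = 5760 h

5760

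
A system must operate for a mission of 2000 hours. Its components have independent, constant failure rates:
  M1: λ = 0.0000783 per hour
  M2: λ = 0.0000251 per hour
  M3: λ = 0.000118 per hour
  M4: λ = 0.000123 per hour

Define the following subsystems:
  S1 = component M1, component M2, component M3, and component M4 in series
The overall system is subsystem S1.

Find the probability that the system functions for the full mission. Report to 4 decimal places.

0.5022

R(M1) = exp(−0.0000783 × 2000) = 0.855046
R(M2) = exp(−0.0000251 × 2000) = 0.951039
R(M3) = exp(−0.000118 × 2000) = 0.789781
R(M4) = exp(−0.000123 × 2000) = 0.781922
Series (M1, M2, M3, and M4): 0.855046 × 0.951039 × 0.789781 × 0.781922 = 0.5022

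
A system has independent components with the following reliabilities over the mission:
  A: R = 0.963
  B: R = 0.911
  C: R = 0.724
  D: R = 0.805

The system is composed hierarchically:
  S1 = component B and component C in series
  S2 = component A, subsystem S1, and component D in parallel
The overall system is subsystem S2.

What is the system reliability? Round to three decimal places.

Series (B and C): 0.91100 × 0.72400 = 0.65956
Parallel (A, [0.65956], and D): 1 − (1 − 0.96300)(1 − 0.65956)(1 − 0.80500) = 0.998

0.998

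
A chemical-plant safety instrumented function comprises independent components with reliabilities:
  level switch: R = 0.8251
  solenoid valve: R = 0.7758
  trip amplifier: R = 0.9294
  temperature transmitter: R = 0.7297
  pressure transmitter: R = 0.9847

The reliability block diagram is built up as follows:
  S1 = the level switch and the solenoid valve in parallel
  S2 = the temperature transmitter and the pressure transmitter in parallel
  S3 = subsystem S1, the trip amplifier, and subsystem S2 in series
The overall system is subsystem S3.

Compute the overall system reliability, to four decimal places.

Parallel (level switch and solenoid valve): 1 − (1 − 0.825100)(1 − 0.775800) = 0.960787
Parallel (temperature transmitter and pressure transmitter): 1 − (1 − 0.729700)(1 − 0.984700) = 0.995864
Series ([0.960787], trip amplifier, and [0.995864]): 0.960787 × 0.929400 × 0.995864 = 0.8893

0.8893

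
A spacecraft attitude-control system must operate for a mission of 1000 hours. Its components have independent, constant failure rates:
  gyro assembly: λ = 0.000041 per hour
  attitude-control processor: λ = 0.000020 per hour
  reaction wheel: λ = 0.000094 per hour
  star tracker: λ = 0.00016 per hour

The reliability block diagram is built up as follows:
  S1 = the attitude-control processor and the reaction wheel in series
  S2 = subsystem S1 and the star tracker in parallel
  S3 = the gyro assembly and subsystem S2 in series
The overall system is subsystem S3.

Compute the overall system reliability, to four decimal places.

0.9445

R(gyro assembly) = exp(−0.000041 × 1000) = 0.959829
R(attitude-control processor) = exp(−0.000020 × 1000) = 0.980199
R(reaction wheel) = exp(−0.000094 × 1000) = 0.910283
R(star tracker) = exp(−0.00016 × 1000) = 0.852144
Series (attitude-control processor and reaction wheel): 0.980199 × 0.910283 = 0.892258
Parallel ([0.892258] and star tracker): 1 − (1 − 0.892258)(1 − 0.852144) = 0.984070
Series (gyro assembly and [0.984070]): 0.959829 × 0.984070 = 0.9445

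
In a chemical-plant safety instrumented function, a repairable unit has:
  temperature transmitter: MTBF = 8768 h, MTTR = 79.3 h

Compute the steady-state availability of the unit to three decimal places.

0.991

A(temperature transmitter) = MTBF/(MTBF+MTTR) = 8768/(8768+79.3) = 0.991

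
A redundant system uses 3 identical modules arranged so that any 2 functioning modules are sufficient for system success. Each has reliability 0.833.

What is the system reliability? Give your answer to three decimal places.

0.926

R = Σ_{i=2}^{3} C(3,i) p^i (1−p)^{3−i} with p = 0.833
C(3,2)·0.833^2·0.167^1 = 0.34764
C(3,3)·0.833^3·0.167^0 = 0.57801
Sum = 0.926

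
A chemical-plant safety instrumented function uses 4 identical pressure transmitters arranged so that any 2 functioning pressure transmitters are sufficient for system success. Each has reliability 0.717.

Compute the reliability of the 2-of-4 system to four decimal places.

R = Σ_{i=2}^{4} C(4,i) p^i (1−p)^{4−i} with p = 0.717
C(4,2)·0.717^2·0.283^2 = 0.247037
C(4,3)·0.717^3·0.283^1 = 0.417257
C(4,4)·0.717^4·0.283^0 = 0.264287
Sum = 0.9286

0.9286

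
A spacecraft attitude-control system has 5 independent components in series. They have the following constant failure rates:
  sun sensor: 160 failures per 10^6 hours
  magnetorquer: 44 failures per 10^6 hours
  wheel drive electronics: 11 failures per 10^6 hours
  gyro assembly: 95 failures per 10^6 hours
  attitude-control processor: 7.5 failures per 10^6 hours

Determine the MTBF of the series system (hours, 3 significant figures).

3150

Series of exponential components: λ_sys = Σ λ_i
λ_sys = 0.00016 + 0.000044 + 0.000011 + 0.000095 + 0.0000075 = 3.1750e-04 /h
MTBF = 1 / λ_sys = 3150 h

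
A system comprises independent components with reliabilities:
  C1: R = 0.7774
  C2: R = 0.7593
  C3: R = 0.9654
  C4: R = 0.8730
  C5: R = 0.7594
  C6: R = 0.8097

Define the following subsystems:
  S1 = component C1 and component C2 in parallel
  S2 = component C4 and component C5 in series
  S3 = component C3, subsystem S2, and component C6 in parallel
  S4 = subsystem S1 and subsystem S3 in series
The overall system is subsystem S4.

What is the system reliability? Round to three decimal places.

0.944

Parallel (C1 and C2): 1 − (1 − 0.77740)(1 − 0.75930) = 0.94642
Series (C4 and C5): 0.87300 × 0.75940 = 0.66296
Parallel (C3, [0.66296], and C6): 1 − (1 − 0.96540)(1 − 0.66296)(1 − 0.80970) = 0.99778
Series ([0.94642] and [0.99778]): 0.94642 × 0.99778 = 0.944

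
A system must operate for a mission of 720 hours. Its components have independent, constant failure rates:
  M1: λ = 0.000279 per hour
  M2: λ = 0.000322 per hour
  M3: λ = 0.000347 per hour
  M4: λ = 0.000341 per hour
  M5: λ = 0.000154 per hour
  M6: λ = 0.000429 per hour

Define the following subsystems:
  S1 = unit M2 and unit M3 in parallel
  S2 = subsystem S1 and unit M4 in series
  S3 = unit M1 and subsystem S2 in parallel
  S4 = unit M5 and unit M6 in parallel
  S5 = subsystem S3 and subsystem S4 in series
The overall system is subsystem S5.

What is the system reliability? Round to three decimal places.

0.927

R(M1) = exp(−0.000279 × 720) = 0.81801
R(M2) = exp(−0.000322 × 720) = 0.79307
R(M3) = exp(−0.000347 × 720) = 0.77893
R(M4) = exp(−0.000341 × 720) = 0.78230
R(M5) = exp(−0.000154 × 720) = 0.89505
R(M6) = exp(−0.000429 × 720) = 0.73427
Parallel (M2 and M3): 1 − (1 − 0.79307)(1 − 0.77893) = 0.95425
Series ([0.95425] and M4): 0.95425 × 0.78230 = 0.74651
Parallel (M1 and [0.74651]): 1 − (1 − 0.81801)(1 − 0.74651) = 0.95387
Parallel (M5 and M6): 1 − (1 − 0.89505)(1 − 0.73427) = 0.97211
Series ([0.95387] and [0.97211]): 0.95387 × 0.97211 = 0.927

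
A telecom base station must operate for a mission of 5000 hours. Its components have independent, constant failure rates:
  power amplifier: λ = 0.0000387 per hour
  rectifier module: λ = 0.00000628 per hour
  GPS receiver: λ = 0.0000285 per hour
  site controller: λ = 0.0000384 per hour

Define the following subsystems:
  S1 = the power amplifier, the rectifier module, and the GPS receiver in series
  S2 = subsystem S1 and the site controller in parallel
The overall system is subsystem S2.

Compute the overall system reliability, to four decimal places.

0.9463

R(power amplifier) = exp(−0.0000387 × 5000) = 0.824070
R(rectifier module) = exp(−0.00000628 × 5000) = 0.969088
R(GPS receiver) = exp(−0.0000285 × 5000) = 0.867188
R(site controller) = exp(−0.0000384 × 5000) = 0.825307
Series (power amplifier, rectifier module, and GPS receiver): 0.824070 × 0.969088 × 0.867188 = 0.692533
Parallel ([0.692533] and site controller): 1 − (1 − 0.692533)(1 − 0.825307) = 0.9463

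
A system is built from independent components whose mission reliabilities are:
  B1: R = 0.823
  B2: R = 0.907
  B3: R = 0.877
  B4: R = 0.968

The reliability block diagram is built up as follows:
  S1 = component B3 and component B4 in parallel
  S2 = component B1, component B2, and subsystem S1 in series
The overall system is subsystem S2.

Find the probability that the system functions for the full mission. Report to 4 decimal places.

Parallel (B3 and B4): 1 − (1 − 0.877000)(1 − 0.968000) = 0.996064
Series (B1, B2, and [0.996064]): 0.823000 × 0.907000 × 0.996064 = 0.7435

0.7435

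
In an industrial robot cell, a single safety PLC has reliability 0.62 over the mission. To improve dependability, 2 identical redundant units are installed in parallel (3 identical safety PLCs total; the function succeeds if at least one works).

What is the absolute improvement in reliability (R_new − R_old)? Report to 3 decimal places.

0.325

R_before = 0.62
R_after = 1 − (1 − 0.62)^3 = 0.945
ΔR = 0.945 − 0.62 = 0.325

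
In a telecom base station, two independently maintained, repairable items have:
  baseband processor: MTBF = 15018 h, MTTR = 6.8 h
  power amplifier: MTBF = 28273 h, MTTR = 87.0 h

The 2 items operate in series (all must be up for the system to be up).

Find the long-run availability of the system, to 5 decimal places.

A(baseband processor) = MTBF/(MTBF+MTTR) = 15018/(15018+6.8) = 0.999547
A(power amplifier) = MTBF/(MTBF+MTTR) = 28273/(28273+87.0) = 0.996932
Series availability: 0.999547 × 0.996932 = 0.99648

0.99648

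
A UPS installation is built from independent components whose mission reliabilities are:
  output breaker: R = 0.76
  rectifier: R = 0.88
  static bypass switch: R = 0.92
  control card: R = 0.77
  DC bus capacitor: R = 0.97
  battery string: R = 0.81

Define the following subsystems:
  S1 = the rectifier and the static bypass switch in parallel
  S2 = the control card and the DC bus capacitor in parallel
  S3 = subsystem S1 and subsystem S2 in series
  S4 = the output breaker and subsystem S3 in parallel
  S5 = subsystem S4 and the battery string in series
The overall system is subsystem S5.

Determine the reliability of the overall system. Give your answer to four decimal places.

Parallel (rectifier and static bypass switch): 1 − (1 − 0.880000)(1 − 0.920000) = 0.990400
Parallel (control card and DC bus capacitor): 1 − (1 − 0.770000)(1 − 0.970000) = 0.993100
Series ([0.990400] and [0.993100]): 0.990400 × 0.993100 = 0.983566
Parallel (output breaker and [0.983566]): 1 − (1 − 0.760000)(1 − 0.983566) = 0.996056
Series ([0.996056] and battery string): 0.996056 × 0.810000 = 0.8068

0.8068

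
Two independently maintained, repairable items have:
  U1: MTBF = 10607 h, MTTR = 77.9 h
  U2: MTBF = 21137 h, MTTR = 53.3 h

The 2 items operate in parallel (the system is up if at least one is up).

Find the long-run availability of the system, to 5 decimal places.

0.99998

A(U1) = MTBF/(MTBF+MTTR) = 10607/(10607+77.9) = 0.992709
A(U2) = MTBF/(MTBF+MTTR) = 21137/(21137+53.3) = 0.997485
Parallel availability: 1 − (1 − 0.992709)(1 − 0.997485) = 0.99998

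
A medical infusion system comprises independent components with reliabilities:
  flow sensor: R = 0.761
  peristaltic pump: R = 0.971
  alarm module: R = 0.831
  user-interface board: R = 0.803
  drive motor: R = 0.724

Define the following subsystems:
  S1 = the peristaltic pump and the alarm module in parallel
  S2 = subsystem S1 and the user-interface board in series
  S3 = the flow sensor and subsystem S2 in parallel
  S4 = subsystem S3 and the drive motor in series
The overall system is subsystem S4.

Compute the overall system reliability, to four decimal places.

0.6892

Parallel (peristaltic pump and alarm module): 1 − (1 − 0.971000)(1 − 0.831000) = 0.995099
Series ([0.995099] and user-interface board): 0.995099 × 0.803000 = 0.799064
Parallel (flow sensor and [0.799064]): 1 − (1 − 0.761000)(1 − 0.799064) = 0.951976
Series ([0.951976] and drive motor): 0.951976 × 0.724000 = 0.6892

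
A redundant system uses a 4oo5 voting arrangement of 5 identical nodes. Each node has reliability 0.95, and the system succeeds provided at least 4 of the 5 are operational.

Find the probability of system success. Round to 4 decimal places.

0.9774

R = Σ_{i=4}^{5} C(5,i) p^i (1−p)^{5−i} with p = 0.95
C(5,4)·0.95^4·0.05^1 = 0.203627
C(5,5)·0.95^5·0.05^0 = 0.773781
Sum = 0.9774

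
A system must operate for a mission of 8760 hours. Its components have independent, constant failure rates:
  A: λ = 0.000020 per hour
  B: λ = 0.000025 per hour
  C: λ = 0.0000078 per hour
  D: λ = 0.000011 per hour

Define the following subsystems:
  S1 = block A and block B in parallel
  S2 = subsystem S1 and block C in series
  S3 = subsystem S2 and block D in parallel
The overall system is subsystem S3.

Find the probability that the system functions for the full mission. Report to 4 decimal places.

R(A) = exp(−0.000020 × 8760) = 0.839289
R(B) = exp(−0.000025 × 8760) = 0.803322
R(C) = exp(−0.0000078 × 8760) = 0.933954
R(D) = exp(−0.000011 × 8760) = 0.908137
Parallel (A and B): 1 − (1 − 0.839289)(1 − 0.803322) = 0.968392
Series ([0.968392] and C): 0.968392 × 0.933954 = 0.904434
Parallel ([0.904434] and D): 1 − (1 − 0.904434)(1 − 0.908137) = 0.9912

0.9912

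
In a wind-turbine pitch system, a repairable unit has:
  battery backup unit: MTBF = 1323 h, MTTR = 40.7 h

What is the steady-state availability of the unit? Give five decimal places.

A(battery backup unit) = MTBF/(MTBF+MTTR) = 1323/(1323+40.7) = 0.97015

0.97015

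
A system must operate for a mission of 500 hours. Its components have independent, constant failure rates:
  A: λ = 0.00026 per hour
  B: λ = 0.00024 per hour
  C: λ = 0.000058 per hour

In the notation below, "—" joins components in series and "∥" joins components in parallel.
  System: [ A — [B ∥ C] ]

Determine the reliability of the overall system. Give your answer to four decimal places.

R(A) = exp(−0.00026 × 500) = 0.878095
R(B) = exp(−0.00024 × 500) = 0.886920
R(C) = exp(−0.000058 × 500) = 0.971416
Parallel (B and C): 1 − (1 − 0.886920)(1 − 0.971416) = 0.996768
Series (A and [0.996768]): 0.878095 × 0.996768 = 0.8753

0.8753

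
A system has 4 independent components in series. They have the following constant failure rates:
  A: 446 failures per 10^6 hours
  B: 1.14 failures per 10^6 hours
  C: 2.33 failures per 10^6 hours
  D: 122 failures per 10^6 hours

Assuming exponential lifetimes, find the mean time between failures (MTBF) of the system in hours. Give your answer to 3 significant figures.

Series of exponential components: λ_sys = Σ λ_i
λ_sys = 0.000446 + 0.00000114 + 0.00000233 + 0.000122 = 5.7147e-04 /h
MTBF = 1 / λ_sys = 1750 h

1750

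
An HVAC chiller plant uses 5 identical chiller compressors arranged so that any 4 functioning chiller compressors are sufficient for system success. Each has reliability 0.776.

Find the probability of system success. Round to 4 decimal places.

R = Σ_{i=4}^{5} C(5,i) p^i (1−p)^{5−i} with p = 0.776
C(5,4)·0.776^4·0.224^1 = 0.406130
C(5,5)·0.776^5·0.224^0 = 0.281390
Sum = 0.6875

0.6875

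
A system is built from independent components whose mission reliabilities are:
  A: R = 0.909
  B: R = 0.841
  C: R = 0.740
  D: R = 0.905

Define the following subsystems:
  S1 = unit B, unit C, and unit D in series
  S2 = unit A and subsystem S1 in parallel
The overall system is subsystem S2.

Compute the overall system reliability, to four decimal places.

Series (B, C, and D): 0.841000 × 0.740000 × 0.905000 = 0.563218
Parallel (A and [0.563218]): 1 − (1 − 0.909000)(1 − 0.563218) = 0.9603

0.9603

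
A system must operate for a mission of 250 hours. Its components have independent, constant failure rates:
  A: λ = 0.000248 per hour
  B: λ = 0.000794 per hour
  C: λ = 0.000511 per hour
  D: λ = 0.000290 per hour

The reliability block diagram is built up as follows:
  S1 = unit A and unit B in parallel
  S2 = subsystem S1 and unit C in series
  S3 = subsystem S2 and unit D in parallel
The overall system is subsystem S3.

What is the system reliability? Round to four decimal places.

R(A) = exp(−0.000248 × 250) = 0.939883
R(B) = exp(−0.000794 × 250) = 0.819960
R(C) = exp(−0.000511 × 250) = 0.880073
R(D) = exp(−0.000290 × 250) = 0.930066
Parallel (A and B): 1 − (1 − 0.939883)(1 − 0.819960) = 0.989177
Series ([0.989177] and C): 0.989177 × 0.880073 = 0.870548
Parallel ([0.870548] and D): 1 − (1 − 0.870548)(1 − 0.930066) = 0.9909

0.9909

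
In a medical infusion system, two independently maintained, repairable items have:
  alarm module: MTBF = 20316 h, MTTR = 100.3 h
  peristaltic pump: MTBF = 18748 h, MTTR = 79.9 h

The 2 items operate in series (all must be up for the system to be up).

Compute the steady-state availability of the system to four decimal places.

0.9909

A(alarm module) = MTBF/(MTBF+MTTR) = 20316/(20316+100.3) = 0.995087
A(peristaltic pump) = MTBF/(MTBF+MTTR) = 18748/(18748+79.9) = 0.995756
Series availability: 0.995087 × 0.995756 = 0.9909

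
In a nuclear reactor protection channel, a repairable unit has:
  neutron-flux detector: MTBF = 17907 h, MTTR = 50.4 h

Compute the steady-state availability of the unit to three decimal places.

A(neutron-flux detector) = MTBF/(MTBF+MTTR) = 17907/(17907+50.4) = 0.997

0.997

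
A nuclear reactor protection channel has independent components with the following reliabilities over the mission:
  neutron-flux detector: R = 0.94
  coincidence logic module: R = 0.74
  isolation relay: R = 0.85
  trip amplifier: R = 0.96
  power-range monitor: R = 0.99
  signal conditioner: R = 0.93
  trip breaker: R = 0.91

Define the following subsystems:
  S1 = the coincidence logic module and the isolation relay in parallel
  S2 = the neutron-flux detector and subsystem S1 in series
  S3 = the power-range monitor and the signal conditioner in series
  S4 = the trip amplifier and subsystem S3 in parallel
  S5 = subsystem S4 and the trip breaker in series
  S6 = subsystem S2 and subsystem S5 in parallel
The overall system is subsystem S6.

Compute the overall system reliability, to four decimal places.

0.9910

Parallel (coincidence logic module and isolation relay): 1 − (1 − 0.740000)(1 − 0.850000) = 0.961000
Series (neutron-flux detector and [0.961000]): 0.940000 × 0.961000 = 0.903340
Series (power-range monitor and signal conditioner): 0.990000 × 0.930000 = 0.920700
Parallel (trip amplifier and [0.920700]): 1 − (1 − 0.960000)(1 − 0.920700) = 0.996828
Series ([0.996828] and trip breaker): 0.996828 × 0.910000 = 0.907113
Parallel ([0.903340] and [0.907113]): 1 − (1 − 0.903340)(1 − 0.907113) = 0.9910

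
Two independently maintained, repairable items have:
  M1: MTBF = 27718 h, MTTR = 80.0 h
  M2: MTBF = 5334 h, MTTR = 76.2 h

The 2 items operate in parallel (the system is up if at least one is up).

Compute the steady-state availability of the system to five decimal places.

A(M1) = MTBF/(MTBF+MTTR) = 27718/(27718+80.0) = 0.997122
A(M2) = MTBF/(MTBF+MTTR) = 5334/(5334+76.2) = 0.985915
Parallel availability: 1 − (1 − 0.997122)(1 − 0.985915) = 0.99996

0.99996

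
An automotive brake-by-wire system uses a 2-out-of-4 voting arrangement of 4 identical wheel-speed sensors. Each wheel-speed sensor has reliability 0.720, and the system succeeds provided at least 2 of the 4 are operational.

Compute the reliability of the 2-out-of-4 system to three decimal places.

0.931

R = Σ_{i=2}^{4} C(4,i) p^i (1−p)^{4−i} with p = 0.720
C(4,2)·0.720^2·0.280^2 = 0.24386
C(4,3)·0.720^3·0.280^1 = 0.41804
C(4,4)·0.720^4·0.280^0 = 0.26874
Sum = 0.931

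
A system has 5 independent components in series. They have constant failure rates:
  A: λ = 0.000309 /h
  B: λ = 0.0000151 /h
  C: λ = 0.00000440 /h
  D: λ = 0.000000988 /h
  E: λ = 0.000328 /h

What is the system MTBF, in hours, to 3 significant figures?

1520

Series of exponential components: λ_sys = Σ λ_i
λ_sys = 0.000309 + 0.0000151 + 0.00000440 + 0.000000988 + 0.000328 = 6.5749e-04 /h
MTBF = 1 / λ_sys = 1520 h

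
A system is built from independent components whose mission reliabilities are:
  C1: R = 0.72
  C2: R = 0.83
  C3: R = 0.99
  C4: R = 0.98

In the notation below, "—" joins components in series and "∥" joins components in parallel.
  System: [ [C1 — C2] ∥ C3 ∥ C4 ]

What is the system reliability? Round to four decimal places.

0.9999

Series (C1 and C2): 0.720000 × 0.830000 = 0.597600
Parallel ([0.597600], C3, and C4): 1 − (1 − 0.597600)(1 − 0.990000)(1 − 0.980000) = 0.9999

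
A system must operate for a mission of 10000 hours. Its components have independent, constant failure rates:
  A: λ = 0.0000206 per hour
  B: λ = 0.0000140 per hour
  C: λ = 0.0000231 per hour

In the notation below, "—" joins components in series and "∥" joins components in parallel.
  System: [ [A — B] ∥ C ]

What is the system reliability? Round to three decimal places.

0.940

R(A) = exp(−0.0000206 × 10000) = 0.81383
R(B) = exp(−0.0000140 × 10000) = 0.86936
R(C) = exp(−0.0000231 × 10000) = 0.79374
Series (A and B): 0.81383 × 0.86936 = 0.70751
Parallel ([0.70751] and C): 1 − (1 − 0.70751)(1 − 0.79374) = 0.940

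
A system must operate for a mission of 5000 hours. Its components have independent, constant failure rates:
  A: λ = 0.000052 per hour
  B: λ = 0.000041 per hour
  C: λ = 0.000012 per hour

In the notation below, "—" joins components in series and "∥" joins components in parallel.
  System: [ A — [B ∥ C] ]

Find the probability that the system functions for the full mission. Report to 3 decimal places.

R(A) = exp(−0.000052 × 5000) = 0.77105
R(B) = exp(−0.000041 × 5000) = 0.81465
R(C) = exp(−0.000012 × 5000) = 0.94176
Parallel (B and C): 1 − (1 − 0.81465)(1 − 0.94176) = 0.98921
Series (A and [0.98921]): 0.77105 × 0.98921 = 0.763

0.763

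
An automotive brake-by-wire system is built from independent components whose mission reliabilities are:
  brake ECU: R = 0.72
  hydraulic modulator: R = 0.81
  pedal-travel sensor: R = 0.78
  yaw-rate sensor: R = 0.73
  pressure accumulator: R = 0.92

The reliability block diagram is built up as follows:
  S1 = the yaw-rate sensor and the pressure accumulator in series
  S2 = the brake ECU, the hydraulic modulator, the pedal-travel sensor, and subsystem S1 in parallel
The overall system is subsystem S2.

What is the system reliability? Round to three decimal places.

Series (yaw-rate sensor and pressure accumulator): 0.73000 × 0.92000 = 0.67160
Parallel (brake ECU, hydraulic modulator, pedal-travel sensor, and [0.67160]): 1 − (1 − 0.72000)(1 − 0.81000)(1 − 0.78000)(1 − 0.67160) = 0.996

0.996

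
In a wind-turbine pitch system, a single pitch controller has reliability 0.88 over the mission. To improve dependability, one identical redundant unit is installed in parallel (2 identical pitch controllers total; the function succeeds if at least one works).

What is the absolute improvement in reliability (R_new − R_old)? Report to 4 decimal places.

0.1056

R_before = 0.88
R_after = 1 − (1 − 0.88)^2 = 0.9856
ΔR = 0.9856 − 0.88 = 0.1056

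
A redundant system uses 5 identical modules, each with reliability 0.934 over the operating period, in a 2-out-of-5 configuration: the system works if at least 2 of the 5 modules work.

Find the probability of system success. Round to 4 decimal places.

R = Σ_{i=2}^{5} C(5,i) p^i (1−p)^{5−i} with p = 0.934
C(5,2)·0.934^2·0.066^3 = 0.002508
C(5,3)·0.934^3·0.066^2 = 0.035492
C(5,4)·0.934^4·0.066^1 = 0.251132
C(5,5)·0.934^5·0.066^0 = 0.710779
Sum = 0.9999

0.9999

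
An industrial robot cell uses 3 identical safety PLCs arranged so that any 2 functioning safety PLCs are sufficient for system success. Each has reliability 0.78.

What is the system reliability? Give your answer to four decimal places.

R = Σ_{i=2}^{3} C(3,i) p^i (1−p)^{3−i} with p = 0.78
C(3,2)·0.78^2·0.22^1 = 0.401544
C(3,3)·0.78^3·0.22^0 = 0.474552
Sum = 0.8761

0.8761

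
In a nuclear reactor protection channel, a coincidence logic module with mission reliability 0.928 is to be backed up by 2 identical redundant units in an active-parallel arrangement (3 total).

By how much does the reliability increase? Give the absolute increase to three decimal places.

R_before = 0.928
R_after = 1 − (1 − 0.928)^3 = 1.000
ΔR = 1.000 − 0.928 = 0.072

0.072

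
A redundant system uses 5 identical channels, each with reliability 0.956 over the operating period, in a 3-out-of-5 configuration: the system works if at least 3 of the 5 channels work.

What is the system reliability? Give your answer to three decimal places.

0.999

R = Σ_{i=3}^{5} C(5,i) p^i (1−p)^{5−i} with p = 0.956
C(5,3)·0.956^3·0.044^2 = 0.01692
C(5,4)·0.956^4·0.044^1 = 0.18376
C(5,5)·0.956^5·0.044^0 = 0.79853
Sum = 0.999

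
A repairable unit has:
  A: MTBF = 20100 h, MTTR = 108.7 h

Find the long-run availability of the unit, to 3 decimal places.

0.995

A(A) = MTBF/(MTBF+MTTR) = 20100/(20100+108.7) = 0.995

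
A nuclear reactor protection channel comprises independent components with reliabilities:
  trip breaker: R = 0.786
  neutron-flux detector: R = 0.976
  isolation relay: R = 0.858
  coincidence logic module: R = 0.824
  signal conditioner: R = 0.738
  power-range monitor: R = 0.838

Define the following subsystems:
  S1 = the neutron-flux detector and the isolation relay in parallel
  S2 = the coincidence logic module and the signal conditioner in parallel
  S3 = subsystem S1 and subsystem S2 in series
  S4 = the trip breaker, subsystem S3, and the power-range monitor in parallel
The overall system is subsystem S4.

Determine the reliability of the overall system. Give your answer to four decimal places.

0.9983

Parallel (neutron-flux detector and isolation relay): 1 − (1 − 0.976000)(1 − 0.858000) = 0.996592
Parallel (coincidence logic module and signal conditioner): 1 − (1 − 0.824000)(1 − 0.738000) = 0.953888
Series ([0.996592] and [0.953888]): 0.996592 × 0.953888 = 0.950637
Parallel (trip breaker, [0.950637], and power-range monitor): 1 − (1 − 0.786000)(1 − 0.950637)(1 − 0.838000) = 0.9983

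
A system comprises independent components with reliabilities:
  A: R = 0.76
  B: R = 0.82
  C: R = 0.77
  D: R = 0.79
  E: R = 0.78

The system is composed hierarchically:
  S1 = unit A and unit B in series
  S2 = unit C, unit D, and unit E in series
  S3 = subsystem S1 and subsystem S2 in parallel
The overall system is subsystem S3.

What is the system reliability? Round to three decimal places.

0.802

Series (A and B): 0.76000 × 0.82000 = 0.62320
Series (C, D, and E): 0.77000 × 0.79000 × 0.78000 = 0.47447
Parallel ([0.62320] and [0.47447]): 1 − (1 − 0.62320)(1 − 0.47447) = 0.802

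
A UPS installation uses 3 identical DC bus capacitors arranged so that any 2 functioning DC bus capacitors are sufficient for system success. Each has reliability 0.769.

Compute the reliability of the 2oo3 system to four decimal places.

R = Σ_{i=2}^{3} C(3,i) p^i (1−p)^{3−i} with p = 0.769
C(3,2)·0.769^2·0.231^1 = 0.409813
C(3,3)·0.769^3·0.231^0 = 0.454757
Sum = 0.8646

0.8646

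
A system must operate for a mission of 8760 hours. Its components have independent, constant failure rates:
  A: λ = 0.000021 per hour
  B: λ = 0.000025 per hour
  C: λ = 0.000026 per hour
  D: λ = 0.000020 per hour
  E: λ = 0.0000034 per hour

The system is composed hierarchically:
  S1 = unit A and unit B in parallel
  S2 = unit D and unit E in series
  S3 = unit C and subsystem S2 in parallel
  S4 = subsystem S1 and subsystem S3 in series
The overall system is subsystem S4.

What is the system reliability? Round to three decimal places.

R(A) = exp(−0.000021 × 8760) = 0.83197
R(B) = exp(−0.000025 × 8760) = 0.80332
R(C) = exp(−0.000026 × 8760) = 0.79632
R(D) = exp(−0.000020 × 8760) = 0.83929
R(E) = exp(−0.0000034 × 8760) = 0.97066
Parallel (A and B): 1 − (1 − 0.83197)(1 − 0.80332) = 0.96695
Series (D and E): 0.83929 × 0.97066 = 0.81467
Parallel (C and [0.81467]): 1 − (1 − 0.79632)(1 − 0.81467) = 0.96225
Series ([0.96695] and [0.96225]): 0.96695 × 0.96225 = 0.930

0.930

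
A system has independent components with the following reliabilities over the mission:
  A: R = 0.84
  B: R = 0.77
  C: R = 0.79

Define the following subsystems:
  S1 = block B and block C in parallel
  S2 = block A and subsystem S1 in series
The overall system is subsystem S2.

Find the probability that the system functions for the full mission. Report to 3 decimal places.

0.799

Parallel (B and C): 1 − (1 − 0.77000)(1 − 0.79000) = 0.95170
Series (A and [0.95170]): 0.84000 × 0.95170 = 0.799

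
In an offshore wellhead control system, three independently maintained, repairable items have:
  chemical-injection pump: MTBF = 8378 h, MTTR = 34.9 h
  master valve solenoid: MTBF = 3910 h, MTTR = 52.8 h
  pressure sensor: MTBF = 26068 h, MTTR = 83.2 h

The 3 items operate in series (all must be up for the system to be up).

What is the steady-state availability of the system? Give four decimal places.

0.9795

A(chemical-injection pump) = MTBF/(MTBF+MTTR) = 8378/(8378+34.9) = 0.995852
A(master valve solenoid) = MTBF/(MTBF+MTTR) = 3910/(3910+52.8) = 0.986676
A(pressure sensor) = MTBF/(MTBF+MTTR) = 26068/(26068+83.2) = 0.996819
Series availability: 0.995852 × 0.986676 × 0.996819 = 0.9795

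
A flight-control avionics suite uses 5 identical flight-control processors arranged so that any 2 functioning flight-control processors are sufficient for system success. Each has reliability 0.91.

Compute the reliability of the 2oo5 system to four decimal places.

R = Σ_{i=2}^{5} C(5,i) p^i (1−p)^{5−i} with p = 0.91
C(5,2)·0.91^2·0.09^3 = 0.006037
C(5,3)·0.91^3·0.09^2 = 0.061039
C(5,4)·0.91^4·0.09^1 = 0.308587
C(5,5)·0.91^5·0.09^0 = 0.624032
Sum = 0.9997

0.9997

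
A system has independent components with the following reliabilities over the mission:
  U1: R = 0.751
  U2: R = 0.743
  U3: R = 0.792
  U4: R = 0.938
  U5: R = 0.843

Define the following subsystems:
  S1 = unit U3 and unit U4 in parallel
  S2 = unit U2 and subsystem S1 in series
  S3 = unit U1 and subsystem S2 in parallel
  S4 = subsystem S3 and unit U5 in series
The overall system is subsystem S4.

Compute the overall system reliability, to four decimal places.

0.7870

Parallel (U3 and U4): 1 − (1 − 0.792000)(1 − 0.938000) = 0.987104
Series (U2 and [0.987104]): 0.743000 × 0.987104 = 0.733418
Parallel (U1 and [0.733418]): 1 − (1 − 0.751000)(1 − 0.733418) = 0.933621
Series ([0.933621] and U5): 0.933621 × 0.843000 = 0.7870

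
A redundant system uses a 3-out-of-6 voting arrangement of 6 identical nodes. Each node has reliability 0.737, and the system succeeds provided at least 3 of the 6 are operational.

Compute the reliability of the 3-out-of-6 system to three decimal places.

R = Σ_{i=3}^{6} C(6,i) p^i (1−p)^{6−i} with p = 0.737
C(6,3)·0.737^3·0.263^3 = 0.14565
C(6,4)·0.737^4·0.263^2 = 0.30611
C(6,5)·0.737^5·0.263^1 = 0.34312
C(6,6)·0.737^6·0.263^0 = 0.16025
Sum = 0.955

0.955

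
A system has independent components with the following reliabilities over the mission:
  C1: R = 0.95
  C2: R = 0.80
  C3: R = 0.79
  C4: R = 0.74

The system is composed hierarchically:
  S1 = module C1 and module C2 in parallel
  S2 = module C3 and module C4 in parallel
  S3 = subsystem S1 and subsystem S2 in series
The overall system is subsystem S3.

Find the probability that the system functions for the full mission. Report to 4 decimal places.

Parallel (C1 and C2): 1 − (1 − 0.950000)(1 − 0.800000) = 0.990000
Parallel (C3 and C4): 1 − (1 − 0.790000)(1 − 0.740000) = 0.945400
Series ([0.990000] and [0.945400]): 0.990000 × 0.945400 = 0.9359

0.9359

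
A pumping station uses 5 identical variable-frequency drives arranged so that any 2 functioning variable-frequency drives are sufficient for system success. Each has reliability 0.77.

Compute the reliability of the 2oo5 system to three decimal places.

R = Σ_{i=2}^{5} C(5,i) p^i (1−p)^{5−i} with p = 0.77
C(5,2)·0.77^2·0.23^3 = 0.07214
C(5,3)·0.77^3·0.23^2 = 0.24151
C(5,4)·0.77^4·0.23^1 = 0.40426
C(5,5)·0.77^5·0.23^0 = 0.27068
Sum = 0.989

0.989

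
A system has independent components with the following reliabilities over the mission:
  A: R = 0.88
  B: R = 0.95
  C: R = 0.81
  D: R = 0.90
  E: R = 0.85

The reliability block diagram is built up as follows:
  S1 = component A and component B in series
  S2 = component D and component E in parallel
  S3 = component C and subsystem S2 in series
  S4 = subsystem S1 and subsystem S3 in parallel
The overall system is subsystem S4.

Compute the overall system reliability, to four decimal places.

Series (A and B): 0.880000 × 0.950000 = 0.836000
Parallel (D and E): 1 − (1 − 0.900000)(1 − 0.850000) = 0.985000
Series (C and [0.985000]): 0.810000 × 0.985000 = 0.797850
Parallel ([0.836000] and [0.797850]): 1 − (1 − 0.836000)(1 − 0.797850) = 0.9668

0.9668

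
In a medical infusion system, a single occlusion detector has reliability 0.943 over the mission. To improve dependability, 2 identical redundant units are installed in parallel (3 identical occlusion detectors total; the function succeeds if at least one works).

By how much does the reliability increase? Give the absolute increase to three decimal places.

R_before = 0.943
R_after = 1 − (1 − 0.943)^3 = 1.000
ΔR = 1.000 − 0.943 = 0.057

0.057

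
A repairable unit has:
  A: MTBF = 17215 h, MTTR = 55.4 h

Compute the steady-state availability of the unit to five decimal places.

0.99679

A(A) = MTBF/(MTBF+MTTR) = 17215/(17215+55.4) = 0.99679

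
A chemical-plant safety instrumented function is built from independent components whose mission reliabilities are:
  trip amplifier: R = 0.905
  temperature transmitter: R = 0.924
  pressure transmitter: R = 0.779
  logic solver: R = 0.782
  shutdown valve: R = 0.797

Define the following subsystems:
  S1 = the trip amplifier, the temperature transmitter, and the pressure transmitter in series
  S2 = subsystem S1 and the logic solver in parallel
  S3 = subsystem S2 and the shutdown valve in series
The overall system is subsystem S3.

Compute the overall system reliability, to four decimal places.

0.7364

Series (trip amplifier, temperature transmitter, and pressure transmitter): 0.905000 × 0.924000 × 0.779000 = 0.651415
Parallel ([0.651415] and logic solver): 1 − (1 − 0.651415)(1 − 0.782000) = 0.924008
Series ([0.924008] and shutdown valve): 0.924008 × 0.797000 = 0.7364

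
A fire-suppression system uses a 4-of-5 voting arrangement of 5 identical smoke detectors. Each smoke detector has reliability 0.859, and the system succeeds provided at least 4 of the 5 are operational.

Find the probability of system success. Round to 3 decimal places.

0.852

R = Σ_{i=4}^{5} C(5,i) p^i (1−p)^{5−i} with p = 0.859
C(5,4)·0.859^4·0.141^1 = 0.38385
C(5,5)·0.859^5·0.141^0 = 0.46770
Sum = 0.852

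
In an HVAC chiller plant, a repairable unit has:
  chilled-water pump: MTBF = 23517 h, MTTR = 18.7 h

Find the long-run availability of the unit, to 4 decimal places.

A(chilled-water pump) = MTBF/(MTBF+MTTR) = 23517/(23517+18.7) = 0.9992

0.9992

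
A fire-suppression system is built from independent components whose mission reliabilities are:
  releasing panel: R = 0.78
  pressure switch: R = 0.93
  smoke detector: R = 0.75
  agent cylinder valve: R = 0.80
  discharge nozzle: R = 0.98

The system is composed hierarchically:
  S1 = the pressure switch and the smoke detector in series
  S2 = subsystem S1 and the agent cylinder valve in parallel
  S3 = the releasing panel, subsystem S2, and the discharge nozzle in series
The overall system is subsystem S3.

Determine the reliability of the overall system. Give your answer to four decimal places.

Series (pressure switch and smoke detector): 0.930000 × 0.750000 = 0.697500
Parallel ([0.697500] and agent cylinder valve): 1 − (1 − 0.697500)(1 − 0.800000) = 0.939500
Series (releasing panel, [0.939500], and discharge nozzle): 0.780000 × 0.939500 × 0.980000 = 0.7182

0.7182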